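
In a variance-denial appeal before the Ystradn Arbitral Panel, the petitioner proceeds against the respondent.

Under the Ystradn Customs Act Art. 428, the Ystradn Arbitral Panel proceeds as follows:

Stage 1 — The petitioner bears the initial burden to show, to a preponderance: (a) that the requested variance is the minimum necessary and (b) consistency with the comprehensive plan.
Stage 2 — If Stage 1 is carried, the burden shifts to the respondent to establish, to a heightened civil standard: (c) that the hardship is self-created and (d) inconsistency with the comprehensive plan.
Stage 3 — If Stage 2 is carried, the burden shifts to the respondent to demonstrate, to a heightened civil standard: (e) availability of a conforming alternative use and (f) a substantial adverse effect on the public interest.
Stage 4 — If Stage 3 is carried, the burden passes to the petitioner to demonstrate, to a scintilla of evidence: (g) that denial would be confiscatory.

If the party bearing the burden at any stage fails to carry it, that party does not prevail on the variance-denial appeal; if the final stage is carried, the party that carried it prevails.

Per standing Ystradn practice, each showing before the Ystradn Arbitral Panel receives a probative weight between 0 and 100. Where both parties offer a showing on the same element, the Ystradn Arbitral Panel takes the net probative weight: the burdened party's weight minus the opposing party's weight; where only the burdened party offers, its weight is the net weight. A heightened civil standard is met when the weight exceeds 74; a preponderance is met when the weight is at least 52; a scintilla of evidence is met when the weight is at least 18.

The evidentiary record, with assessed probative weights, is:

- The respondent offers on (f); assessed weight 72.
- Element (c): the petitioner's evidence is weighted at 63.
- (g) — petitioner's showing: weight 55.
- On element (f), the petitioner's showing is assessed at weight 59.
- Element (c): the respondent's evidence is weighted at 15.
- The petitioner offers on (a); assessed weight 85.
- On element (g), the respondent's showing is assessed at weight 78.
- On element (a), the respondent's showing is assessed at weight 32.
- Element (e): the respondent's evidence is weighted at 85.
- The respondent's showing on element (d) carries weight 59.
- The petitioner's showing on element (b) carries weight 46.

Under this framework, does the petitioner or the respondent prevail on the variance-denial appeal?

respondent

Stage 1 — burden on petitioner; standard: a preponderance (weight is at least 52).
    (a): 85 − 32 = 53 ≥ 52 [met]
    (b): 46 < 52 [not met]
  The petitioner does not carry Stage 1.
So the respondent prevails.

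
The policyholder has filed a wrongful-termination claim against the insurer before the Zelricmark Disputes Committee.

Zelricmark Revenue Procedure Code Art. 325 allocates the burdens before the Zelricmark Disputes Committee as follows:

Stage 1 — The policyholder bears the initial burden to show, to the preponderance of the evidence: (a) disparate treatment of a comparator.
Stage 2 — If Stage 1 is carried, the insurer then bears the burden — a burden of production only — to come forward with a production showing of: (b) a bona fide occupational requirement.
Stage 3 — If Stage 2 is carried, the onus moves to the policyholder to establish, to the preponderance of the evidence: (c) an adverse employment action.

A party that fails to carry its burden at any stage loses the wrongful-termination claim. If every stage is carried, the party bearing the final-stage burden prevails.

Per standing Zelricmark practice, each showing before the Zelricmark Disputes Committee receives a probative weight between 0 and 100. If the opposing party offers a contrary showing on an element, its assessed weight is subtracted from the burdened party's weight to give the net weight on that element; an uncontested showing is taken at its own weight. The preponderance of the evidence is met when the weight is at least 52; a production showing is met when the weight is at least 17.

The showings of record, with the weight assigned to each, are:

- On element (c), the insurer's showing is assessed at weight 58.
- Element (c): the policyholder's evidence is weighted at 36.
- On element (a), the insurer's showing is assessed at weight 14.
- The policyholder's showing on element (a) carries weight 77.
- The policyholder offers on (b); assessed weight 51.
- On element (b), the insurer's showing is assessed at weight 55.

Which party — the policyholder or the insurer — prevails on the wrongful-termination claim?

Stage 1 (policyholder, the preponderance of the evidence, weight is at least 52): (a) net 77−14=63 ≥ 52 — meets.
  The policyholder carries Stage 1; the insurer now bears the burden.
Stage 2 (insurer, a production showing, weight is at least 17): (b) net 55−51=4 < 17 — fails.
  Stage 2 not carried; the insurer fails its burden.
The policyholder prevails.

policyholder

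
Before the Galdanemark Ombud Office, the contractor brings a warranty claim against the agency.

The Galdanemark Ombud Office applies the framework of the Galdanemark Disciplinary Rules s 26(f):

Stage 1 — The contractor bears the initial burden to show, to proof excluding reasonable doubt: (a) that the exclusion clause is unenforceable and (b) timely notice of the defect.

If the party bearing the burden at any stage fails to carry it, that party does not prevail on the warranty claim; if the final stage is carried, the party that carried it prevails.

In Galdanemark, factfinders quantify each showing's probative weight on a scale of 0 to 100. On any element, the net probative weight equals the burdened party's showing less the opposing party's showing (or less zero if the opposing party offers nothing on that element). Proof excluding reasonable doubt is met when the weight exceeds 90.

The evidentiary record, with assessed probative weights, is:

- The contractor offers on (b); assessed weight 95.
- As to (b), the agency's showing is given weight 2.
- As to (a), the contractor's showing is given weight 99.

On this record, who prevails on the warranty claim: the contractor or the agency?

Stage 1 (contractor, proof excluding reasonable doubt, weight exceeds 90): (a) 99 > 90 — meets; (b) net 95−2=93 > 90 — meets.
  All elements met at the final stage.
Every stage carried; the contractor prevails.

contractor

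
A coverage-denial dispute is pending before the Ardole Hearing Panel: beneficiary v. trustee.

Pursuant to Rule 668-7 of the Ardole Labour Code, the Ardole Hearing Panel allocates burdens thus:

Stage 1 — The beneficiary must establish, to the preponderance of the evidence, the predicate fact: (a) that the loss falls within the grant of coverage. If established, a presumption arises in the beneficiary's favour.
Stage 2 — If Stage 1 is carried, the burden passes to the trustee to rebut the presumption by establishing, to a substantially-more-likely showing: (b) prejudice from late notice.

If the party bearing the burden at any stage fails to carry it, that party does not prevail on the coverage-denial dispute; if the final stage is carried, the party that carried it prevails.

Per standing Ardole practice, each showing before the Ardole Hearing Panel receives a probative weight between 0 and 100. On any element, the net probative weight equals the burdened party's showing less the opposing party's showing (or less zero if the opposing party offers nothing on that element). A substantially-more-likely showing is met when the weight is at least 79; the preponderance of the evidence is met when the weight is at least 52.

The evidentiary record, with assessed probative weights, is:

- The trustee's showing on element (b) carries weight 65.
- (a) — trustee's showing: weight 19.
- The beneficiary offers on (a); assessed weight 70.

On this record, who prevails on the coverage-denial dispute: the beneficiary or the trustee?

trustee

Stage 1 (beneficiary, the preponderance of the evidence, weight is at least 52): (a) net 70−19=51 < 52 — fails.
  The beneficiary does not carry Stage 1.
So the trustee prevails.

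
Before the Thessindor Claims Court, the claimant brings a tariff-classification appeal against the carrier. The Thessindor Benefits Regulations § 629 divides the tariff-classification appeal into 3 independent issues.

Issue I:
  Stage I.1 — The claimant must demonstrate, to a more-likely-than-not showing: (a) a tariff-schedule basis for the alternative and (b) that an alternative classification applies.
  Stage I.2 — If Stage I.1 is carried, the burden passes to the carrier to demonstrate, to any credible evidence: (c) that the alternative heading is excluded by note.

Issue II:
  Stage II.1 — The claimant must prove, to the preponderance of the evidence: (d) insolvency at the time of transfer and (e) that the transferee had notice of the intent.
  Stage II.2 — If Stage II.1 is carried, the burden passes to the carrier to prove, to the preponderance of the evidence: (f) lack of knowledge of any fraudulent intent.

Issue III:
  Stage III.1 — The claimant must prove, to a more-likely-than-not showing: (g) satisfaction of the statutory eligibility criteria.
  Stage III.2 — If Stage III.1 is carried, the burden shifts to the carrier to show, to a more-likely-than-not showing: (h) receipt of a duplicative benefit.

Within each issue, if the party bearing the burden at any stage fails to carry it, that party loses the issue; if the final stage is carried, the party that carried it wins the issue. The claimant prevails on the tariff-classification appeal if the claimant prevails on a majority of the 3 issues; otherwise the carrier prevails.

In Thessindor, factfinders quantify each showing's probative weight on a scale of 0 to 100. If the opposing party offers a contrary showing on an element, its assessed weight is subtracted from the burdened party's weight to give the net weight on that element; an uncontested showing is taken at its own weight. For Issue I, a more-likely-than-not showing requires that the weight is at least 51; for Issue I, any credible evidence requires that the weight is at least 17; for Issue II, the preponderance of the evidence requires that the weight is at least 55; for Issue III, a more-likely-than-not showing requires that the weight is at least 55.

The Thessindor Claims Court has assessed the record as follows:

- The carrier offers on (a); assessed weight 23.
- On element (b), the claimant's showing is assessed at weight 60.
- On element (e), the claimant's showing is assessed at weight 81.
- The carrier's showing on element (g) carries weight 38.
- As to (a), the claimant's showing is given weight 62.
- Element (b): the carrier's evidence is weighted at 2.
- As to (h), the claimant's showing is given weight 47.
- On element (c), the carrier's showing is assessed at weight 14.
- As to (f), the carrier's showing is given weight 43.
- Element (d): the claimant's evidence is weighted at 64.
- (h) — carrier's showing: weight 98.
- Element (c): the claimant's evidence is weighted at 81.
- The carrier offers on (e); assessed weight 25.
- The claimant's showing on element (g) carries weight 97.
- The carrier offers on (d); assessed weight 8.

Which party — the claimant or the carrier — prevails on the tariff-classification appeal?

claimant

— Issue I —
Stage I.1 (claimant, a more-likely-than-not showing, weight is at least 51): (a) net 62−23=39 < 51 — fails; (b) net 60−2=58 ≥ 51 — meets.
  Stage I.1 not carried; the claimant fails its burden.
The carrier prevails on this issue.
— Issue II —
At Stage II.1 the claimant must meet the preponderance of the evidence (weight is at least 55): on (d) the weight is 64 less the opposing 8 gives net 56, ≥ 55, so (d) meets the standard; on (e) the weight is 81 less the opposing 25 gives net 56, ≥ 55, so (e) meets the standard.
  The claimant carries Stage II.1; the carrier now bears the burden.
At Stage II.2 the carrier must meet the preponderance of the evidence (weight is at least 55): on (f) the weight is 43, which does not reach 55, so (f) does not meet the standard.
  The carrier does not carry Stage II.2.
So the claimant prevails on this issue.
— Issue III —
At Stage III.1 the claimant must meet a more-likely-than-not showing (weight is at least 55): on (g) the weight is 97 less the opposing 38 gives net 59, ≥ 55, so (g) meets the standard.
  The claimant carries Stage III.1; the carrier now bears the burden.
At Stage III.2 the carrier must meet a more-likely-than-not showing (weight is at least 55): on (h) the weight is 98 less the opposing 47 gives net 51, which does not reach 55, so (h) does not meet the standard.
  Stage III.2 not carried; the carrier fails its burden.
The claimant prevails on this issue.
Per-issue: Issue I → carrier; Issue II → claimant; Issue III → claimant. The claimant must prevail on a majority of issues; overall, the claimant prevails.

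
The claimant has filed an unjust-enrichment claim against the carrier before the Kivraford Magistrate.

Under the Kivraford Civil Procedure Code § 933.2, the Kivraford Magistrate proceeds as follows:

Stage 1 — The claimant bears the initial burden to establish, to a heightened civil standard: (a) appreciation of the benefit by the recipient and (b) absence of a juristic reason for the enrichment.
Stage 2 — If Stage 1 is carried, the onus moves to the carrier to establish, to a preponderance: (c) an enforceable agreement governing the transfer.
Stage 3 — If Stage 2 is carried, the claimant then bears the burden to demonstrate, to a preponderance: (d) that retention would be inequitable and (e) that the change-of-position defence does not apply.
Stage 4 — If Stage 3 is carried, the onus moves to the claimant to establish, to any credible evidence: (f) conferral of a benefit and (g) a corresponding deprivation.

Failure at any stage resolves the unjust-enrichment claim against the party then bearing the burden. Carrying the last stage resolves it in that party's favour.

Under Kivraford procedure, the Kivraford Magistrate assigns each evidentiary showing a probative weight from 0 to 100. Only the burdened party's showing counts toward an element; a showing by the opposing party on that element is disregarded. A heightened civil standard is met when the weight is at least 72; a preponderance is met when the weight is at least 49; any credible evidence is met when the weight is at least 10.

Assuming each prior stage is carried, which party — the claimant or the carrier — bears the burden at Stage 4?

claimant

Stage 4's rule assigns the burden to the claimant (to any credible evidence).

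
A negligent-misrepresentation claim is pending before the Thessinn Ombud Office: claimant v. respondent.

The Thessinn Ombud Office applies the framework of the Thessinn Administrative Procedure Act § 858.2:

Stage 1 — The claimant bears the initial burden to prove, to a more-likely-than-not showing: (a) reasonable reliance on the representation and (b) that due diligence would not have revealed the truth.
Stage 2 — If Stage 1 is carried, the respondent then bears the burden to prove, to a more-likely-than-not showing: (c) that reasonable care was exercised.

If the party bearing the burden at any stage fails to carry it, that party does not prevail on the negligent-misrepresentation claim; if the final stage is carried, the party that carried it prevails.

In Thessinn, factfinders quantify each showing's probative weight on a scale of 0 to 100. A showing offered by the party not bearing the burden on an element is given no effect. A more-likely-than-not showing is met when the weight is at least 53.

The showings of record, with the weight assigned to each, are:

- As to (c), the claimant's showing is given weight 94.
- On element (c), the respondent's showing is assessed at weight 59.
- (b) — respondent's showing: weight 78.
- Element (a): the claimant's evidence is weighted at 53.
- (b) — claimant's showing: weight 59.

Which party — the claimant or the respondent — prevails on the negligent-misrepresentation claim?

At Stage 1 the claimant must meet a more-likely-than-not showing (weight is at least 53): on (a) the weight is 53, ≥ 53, so (a) meets the standard; on (b) the weight is 59 (the respondent's 78 is given no effect), which does reach 53, so (b) meets the standard.
  Stage 1 is satisfied; the onus moves to the respondent.
At Stage 2 the respondent must meet a more-likely-than-not showing (weight is at least 53): on (c) the weight is 59 (the claimant's 94 is given no effect), ≥ 53, so (c) meets the standard.
  The respondent carries the last stage.
Every stage carried; the respondent prevails.

respondent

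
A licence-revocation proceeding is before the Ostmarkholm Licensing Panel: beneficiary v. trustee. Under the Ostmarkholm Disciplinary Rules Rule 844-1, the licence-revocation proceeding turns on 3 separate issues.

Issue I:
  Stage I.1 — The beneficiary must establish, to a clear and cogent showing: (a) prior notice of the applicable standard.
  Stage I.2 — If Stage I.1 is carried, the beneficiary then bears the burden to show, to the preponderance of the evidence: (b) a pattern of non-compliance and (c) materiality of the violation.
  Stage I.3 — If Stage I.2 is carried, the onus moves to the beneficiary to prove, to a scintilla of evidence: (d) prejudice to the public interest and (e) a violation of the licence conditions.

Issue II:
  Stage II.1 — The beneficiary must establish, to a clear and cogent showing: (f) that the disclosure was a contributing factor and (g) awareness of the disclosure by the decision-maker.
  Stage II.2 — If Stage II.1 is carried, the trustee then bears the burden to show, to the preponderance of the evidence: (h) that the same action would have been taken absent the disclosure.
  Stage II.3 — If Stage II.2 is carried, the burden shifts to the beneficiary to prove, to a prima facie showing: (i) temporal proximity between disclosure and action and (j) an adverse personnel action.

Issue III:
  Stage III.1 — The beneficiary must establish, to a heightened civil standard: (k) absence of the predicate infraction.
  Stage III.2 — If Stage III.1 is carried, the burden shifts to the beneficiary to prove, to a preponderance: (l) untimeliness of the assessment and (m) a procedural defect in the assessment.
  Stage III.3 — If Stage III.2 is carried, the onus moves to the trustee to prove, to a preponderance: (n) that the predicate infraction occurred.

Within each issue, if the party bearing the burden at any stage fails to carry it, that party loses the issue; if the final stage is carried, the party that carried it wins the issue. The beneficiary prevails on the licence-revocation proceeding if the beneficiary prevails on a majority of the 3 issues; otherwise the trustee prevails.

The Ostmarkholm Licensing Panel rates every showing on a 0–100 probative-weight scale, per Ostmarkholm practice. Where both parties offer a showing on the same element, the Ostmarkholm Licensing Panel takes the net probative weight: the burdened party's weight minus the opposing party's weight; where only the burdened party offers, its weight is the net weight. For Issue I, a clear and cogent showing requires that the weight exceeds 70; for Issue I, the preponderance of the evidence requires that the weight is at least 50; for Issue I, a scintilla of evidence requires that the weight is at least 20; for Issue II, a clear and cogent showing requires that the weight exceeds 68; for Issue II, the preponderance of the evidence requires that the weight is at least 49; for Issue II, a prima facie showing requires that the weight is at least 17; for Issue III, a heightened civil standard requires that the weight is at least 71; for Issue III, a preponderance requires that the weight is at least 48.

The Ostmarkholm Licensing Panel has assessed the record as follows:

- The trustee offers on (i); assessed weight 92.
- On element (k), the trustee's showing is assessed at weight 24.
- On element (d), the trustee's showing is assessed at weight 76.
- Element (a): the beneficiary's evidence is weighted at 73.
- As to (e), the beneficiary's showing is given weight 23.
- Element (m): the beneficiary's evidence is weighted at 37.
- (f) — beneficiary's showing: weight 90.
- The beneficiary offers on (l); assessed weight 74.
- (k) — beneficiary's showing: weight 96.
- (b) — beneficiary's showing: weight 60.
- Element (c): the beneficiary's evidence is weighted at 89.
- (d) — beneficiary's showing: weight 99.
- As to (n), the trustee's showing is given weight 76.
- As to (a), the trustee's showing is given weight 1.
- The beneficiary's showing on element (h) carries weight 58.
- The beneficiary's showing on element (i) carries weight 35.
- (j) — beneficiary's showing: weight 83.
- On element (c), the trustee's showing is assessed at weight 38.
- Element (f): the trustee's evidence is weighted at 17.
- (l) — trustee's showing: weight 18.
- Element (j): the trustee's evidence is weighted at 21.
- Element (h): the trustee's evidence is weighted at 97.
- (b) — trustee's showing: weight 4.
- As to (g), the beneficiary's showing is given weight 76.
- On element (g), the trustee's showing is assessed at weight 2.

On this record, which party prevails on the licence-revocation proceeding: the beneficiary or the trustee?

— Issue I —
Stage I.1 (beneficiary, a clear and cogent showing, weight exceeds 70): (a) net 73−1=72 > 70 — meets.
  All elements met. The beneficiary retains the burden for Stage I.2.
Stage I.2 (beneficiary, the preponderance of the evidence, weight is at least 50): (b) net 60−4=56 ≥ 50 — meets; (c) net 89−38=51 ≥ 50 — meets.
  Stage I.2 is satisfied; the beneficiary continues to bear the burden.
Stage I.3 (beneficiary, a scintilla of evidence, weight is at least 20): (d) net 99−76=23 ≥ 20 — meets; (e) 23 ≥ 20 — meets.
  Stage I.3 carried; the final stage is satisfied.
Every stage carried; the beneficiary prevails on this issue.
— Issue II —
Stage II.1 (beneficiary, a clear and cogent showing, weight exceeds 68): (f) net 90−17=73 > 68 — meets; (g) net 76−2=74 > 68 — meets.
  Stage II.1 is satisfied; the onus moves to the trustee.
Stage II.2 (trustee, the preponderance of the evidence, weight is at least 49): (h) net 97−58=39 < 49 — fails.
  Not every element is met, so the trustee fails to carry Stage II.2.
The analysis ends at Stage II.2; the beneficiary prevails on this issue.
— Issue III —
At Stage III.1 the beneficiary must meet a heightened civil standard (weight is at least 71): on (k) the weight is 96 less the opposing 24 gives net 72, ≥ 71, so (k) meets the standard.
  All elements met. The beneficiary retains the burden for Stage III.2.
At Stage III.2 the beneficiary must meet a preponderance (weight is at least 48): on (l) the weight is 74 less the opposing 18 gives net 56, ≥ 48, so (l) meets the standard; on (m) the weight is 37, < 48, so (m) does not meet the standard.
  Not every element is met, so the beneficiary fails to carry Stage III.2.
The analysis ends at Stage III.2; the trustee prevails on this issue.
Per-issue: Issue I → beneficiary; Issue II → beneficiary; Issue III → trustee. The beneficiary must prevail on a majority of issues; overall, the beneficiary prevails.

beneficiary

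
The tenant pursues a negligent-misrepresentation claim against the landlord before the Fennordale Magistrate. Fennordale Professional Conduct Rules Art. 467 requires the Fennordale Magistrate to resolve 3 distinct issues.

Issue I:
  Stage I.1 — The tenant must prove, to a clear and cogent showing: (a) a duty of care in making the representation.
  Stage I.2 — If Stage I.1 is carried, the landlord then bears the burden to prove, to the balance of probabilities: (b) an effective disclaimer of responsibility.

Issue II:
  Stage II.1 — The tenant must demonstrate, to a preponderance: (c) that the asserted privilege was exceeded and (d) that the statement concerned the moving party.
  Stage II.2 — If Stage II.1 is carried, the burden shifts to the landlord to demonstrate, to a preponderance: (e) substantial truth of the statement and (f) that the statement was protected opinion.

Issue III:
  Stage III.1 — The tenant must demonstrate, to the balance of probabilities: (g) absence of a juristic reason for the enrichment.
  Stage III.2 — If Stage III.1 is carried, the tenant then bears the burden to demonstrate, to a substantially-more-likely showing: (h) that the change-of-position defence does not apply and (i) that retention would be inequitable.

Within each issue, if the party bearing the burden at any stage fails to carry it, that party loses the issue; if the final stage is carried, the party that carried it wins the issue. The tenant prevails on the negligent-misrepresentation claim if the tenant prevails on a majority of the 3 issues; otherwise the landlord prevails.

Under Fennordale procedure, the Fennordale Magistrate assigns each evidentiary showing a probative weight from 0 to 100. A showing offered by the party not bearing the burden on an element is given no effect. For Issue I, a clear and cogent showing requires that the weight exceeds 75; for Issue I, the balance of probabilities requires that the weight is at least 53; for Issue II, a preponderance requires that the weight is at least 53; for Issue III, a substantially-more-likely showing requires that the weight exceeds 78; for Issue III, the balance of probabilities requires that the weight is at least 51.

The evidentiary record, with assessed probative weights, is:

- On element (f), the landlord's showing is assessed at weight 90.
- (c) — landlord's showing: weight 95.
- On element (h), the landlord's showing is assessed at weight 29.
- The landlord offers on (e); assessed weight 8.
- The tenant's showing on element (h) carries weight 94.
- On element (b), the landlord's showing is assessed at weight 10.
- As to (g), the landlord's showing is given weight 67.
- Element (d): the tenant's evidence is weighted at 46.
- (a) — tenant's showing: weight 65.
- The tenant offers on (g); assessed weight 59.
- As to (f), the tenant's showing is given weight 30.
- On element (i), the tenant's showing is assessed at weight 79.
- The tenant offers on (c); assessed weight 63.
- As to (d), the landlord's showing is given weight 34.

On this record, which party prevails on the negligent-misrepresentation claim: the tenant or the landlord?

— Issue I —
Stage I.1 — burden on tenant; standard: a clear and cogent showing (weight exceeds 75).
    (a): 65 ≤ 75 [not met]
  Stage I.1 not carried; the tenant fails its burden.
The landlord prevails on this issue.
— Issue II —
At Stage II.1 the tenant must meet a preponderance (weight is at least 53): on (c) the weight is 63 (the landlord's 95 is given no effect), which does reach 53, so (c) meets the standard; on (d) the weight is 46 (the landlord's 34 is given no effect), < 53, so (d) does not meet the standard.
  Stage II.1 not carried; the tenant fails its burden.
The landlord prevails on this issue.
— Issue III —
At Stage III.1 the tenant must meet the balance of probabilities (weight is at least 51): on (g) the weight is 59 (the landlord's 67 is given no effect), ≥ 51, so (g) meets the standard.
  All elements met. The tenant retains the burden for Stage III.2.
At Stage III.2 the tenant must meet a substantially-more-likely showing (weight exceeds 78): on (h) the weight is 94 (the landlord's 29 is given no effect), > 78, so (h) meets the standard; on (i) the weight is 79, which does exceed 78, so (i) meets the standard.
  All elements met at the final stage.
With every stage satisfied, the tenant prevails on this issue.
Per-issue: Issue I → landlord; Issue II → landlord; Issue III → tenant. The tenant must prevail on a majority of issues; overall, the landlord prevails.

landlord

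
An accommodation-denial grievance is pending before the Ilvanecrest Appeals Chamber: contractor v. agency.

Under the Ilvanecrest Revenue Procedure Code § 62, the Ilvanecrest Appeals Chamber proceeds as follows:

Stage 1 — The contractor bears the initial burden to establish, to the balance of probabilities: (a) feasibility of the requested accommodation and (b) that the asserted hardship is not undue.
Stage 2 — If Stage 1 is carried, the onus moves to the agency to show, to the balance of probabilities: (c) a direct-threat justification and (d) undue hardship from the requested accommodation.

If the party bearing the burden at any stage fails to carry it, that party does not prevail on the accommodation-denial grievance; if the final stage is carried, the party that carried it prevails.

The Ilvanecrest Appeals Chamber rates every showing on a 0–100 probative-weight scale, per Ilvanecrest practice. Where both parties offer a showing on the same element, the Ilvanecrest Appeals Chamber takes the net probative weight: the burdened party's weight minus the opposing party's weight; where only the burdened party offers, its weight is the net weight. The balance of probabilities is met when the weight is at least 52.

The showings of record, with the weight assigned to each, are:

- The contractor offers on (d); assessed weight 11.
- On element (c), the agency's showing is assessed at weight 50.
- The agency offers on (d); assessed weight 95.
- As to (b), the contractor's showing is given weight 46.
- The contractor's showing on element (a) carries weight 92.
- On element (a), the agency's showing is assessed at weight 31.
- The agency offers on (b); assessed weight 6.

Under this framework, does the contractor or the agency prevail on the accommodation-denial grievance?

agency

At Stage 1 the contractor must meet the balance of probabilities (weight is at least 52): on (a) the weight is 92 less the opposing 31 gives net 61, ≥ 52, so (a) meets the standard; on (b) the weight is 46 less the opposing 6 gives net 40, < 52, so (b) does not meet the standard.
  The contractor does not carry Stage 1.
The agency prevails.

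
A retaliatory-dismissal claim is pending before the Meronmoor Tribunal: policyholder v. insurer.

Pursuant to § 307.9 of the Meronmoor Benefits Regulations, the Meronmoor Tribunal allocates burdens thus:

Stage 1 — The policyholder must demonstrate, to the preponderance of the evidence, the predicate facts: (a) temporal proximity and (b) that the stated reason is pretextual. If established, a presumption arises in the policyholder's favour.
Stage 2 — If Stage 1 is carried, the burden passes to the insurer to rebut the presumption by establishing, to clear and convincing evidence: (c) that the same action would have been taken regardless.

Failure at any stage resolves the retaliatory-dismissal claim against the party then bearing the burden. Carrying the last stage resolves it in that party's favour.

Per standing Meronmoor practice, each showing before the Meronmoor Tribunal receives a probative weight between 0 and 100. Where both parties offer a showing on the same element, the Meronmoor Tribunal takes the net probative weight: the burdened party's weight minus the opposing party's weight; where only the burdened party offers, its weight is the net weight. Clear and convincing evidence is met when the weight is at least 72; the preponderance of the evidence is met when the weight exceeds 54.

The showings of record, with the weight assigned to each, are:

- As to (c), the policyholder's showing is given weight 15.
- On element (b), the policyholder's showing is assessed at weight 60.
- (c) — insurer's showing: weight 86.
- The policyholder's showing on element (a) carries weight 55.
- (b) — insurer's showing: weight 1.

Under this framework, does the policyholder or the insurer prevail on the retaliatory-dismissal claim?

At Stage 1 the policyholder must meet the preponderance of the evidence (weight exceeds 54): on (a) the weight is 55, which does exceed 54, so (a) meets the standard; on (b) the weight is 60 less the opposing 1 gives net 59, which does exceed 54, so (b) meets the standard.
  Stage 1 carried; the burden shifts to the insurer.
At Stage 2 the insurer must meet clear and convincing evidence (weight is at least 72): on (c) the weight is 86 less the opposing 15 gives net 71, which does not reach 72, so (c) does not meet the standard.
  Not every element is met, so the insurer fails to carry Stage 2.
The analysis ends at Stage 2; the policyholder prevails.

policyholder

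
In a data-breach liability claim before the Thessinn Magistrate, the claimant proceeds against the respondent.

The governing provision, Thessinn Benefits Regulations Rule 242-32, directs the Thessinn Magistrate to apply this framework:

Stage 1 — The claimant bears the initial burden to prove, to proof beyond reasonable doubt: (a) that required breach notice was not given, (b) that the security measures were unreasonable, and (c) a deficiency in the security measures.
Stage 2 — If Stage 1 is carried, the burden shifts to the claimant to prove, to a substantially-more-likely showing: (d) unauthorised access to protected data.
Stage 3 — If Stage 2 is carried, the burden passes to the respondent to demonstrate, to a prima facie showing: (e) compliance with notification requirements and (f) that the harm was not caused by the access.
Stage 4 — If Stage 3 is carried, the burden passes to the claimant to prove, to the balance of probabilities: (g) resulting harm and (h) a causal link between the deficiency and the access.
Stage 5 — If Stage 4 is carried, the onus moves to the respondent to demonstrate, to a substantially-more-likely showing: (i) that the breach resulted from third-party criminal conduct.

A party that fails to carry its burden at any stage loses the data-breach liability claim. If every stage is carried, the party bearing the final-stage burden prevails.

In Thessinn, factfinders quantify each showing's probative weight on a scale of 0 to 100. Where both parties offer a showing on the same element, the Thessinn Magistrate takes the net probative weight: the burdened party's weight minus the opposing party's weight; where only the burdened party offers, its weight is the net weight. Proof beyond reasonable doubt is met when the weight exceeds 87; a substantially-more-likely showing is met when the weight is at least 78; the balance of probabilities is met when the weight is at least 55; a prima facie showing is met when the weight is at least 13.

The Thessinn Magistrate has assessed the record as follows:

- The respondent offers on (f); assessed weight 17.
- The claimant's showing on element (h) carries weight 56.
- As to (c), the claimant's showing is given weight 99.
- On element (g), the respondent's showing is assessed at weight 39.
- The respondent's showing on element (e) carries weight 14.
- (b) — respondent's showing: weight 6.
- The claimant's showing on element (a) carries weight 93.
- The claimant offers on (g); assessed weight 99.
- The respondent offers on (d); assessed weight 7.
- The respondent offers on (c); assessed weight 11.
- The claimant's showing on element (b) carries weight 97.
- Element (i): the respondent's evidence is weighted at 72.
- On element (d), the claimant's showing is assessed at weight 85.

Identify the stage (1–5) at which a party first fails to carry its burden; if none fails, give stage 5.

stage 5

Stage 1 — burden on claimant; standard: proof beyond reasonable doubt (weight exceeds 87).
    (a): 93 > 87 [met]
    (b): 97 − 6 = 91 > 87 [met]
    (c): 99 − 11 = 88 > 87 [met]
  Stage 1 is satisfied; the claimant continues to bear the burden.
Stage 2 — burden on claimant; standard: a substantially-more-likely showing (weight is at least 78).
    (d): 85 − 7 = 78 ≥ 78 [met]
  All elements met. The burden passes to the respondent.
Stage 3 — burden on respondent; standard: a prima facie showing (weight is at least 13).
    (e): 14 ≥ 13 [met]
    (f): 17 ≥ 13 [met]
  All elements met. The burden passes to the claimant.
Stage 4 — burden on claimant; standard: the balance of probabilities (weight is at least 55).
    (g): 99 − 39 = 60 ≥ 55 [met]
    (h): 56 ≥ 55 [met]
  Stage 4 is satisfied; the onus moves to the respondent.
Stage 5 — burden on respondent; standard: a substantially-more-likely showing (weight is at least 78).
    (i): 72 < 78 [not met]
  Not every element is met, so the respondent fails to carry Stage 5.
The analysis ends at Stage 5; the claimant prevails.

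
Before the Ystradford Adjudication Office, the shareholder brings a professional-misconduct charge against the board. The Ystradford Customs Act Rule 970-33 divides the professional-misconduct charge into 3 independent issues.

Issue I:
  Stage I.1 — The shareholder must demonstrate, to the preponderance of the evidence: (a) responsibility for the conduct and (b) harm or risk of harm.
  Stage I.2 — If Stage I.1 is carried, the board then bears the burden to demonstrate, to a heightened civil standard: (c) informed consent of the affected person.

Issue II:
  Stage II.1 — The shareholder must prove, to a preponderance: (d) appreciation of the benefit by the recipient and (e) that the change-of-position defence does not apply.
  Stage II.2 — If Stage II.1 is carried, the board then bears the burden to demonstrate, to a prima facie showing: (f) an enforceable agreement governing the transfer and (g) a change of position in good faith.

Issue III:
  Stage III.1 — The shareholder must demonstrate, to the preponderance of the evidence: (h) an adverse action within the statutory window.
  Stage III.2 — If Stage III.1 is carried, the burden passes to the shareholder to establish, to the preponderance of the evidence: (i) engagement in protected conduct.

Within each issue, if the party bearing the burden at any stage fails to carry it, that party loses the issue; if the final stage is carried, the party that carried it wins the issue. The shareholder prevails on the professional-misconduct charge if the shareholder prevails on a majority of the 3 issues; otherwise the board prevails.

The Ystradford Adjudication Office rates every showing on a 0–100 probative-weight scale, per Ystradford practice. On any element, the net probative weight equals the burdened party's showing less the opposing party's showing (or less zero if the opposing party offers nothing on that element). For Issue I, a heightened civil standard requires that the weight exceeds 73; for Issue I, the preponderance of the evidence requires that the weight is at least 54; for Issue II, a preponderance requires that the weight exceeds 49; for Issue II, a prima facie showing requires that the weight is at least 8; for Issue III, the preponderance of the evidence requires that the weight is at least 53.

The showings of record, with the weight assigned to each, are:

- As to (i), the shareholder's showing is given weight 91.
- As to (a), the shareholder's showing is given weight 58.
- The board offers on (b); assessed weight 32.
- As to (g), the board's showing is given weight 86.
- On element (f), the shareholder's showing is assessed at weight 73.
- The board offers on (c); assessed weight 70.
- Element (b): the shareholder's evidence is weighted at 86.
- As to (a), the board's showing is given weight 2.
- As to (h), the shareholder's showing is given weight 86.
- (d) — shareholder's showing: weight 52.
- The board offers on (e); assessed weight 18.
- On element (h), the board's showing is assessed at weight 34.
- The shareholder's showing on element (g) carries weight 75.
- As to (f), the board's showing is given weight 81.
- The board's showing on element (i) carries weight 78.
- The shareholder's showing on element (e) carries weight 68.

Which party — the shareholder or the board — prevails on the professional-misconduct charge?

— Issue I —
Stage I.1 — burden on shareholder; standard: the preponderance of the evidence (weight is at least 54).
    (a): 58 − 2 = 56 ≥ 54 [met]
    (b): 86 − 32 = 54 ≥ 54 [met]
  Stage I.1 carried; the burden shifts to the board.
Stage I.2 — burden on board; standard: a heightened civil standard (weight exceeds 73).
    (c): 70 ≤ 73 [not met]
  Not every element is met, so the board fails to carry Stage I.2.
The shareholder prevails on this issue.
— Issue II —
Stage II.1 — burden on shareholder; standard: a preponderance (weight exceeds 49).
    (d): 52 > 49 [met]
    (e): 68 − 18 = 50 > 49 [met]
  The shareholder carries Stage II.1; the board now bears the burden.
Stage II.2 — burden on board; standard: a prima facie showing (weight is at least 8).
    (f): 81 − 73 = 8 ≥ 8 [met]
    (g): 86 − 75 = 11 ≥ 8 [met]
  Stage II.2 carried; the final stage is satisfied.
All stages carried — the board prevails on this issue.
— Issue III —
At Stage III.1 the shareholder must meet the preponderance of the evidence (weight is at least 53): on (h) the weight is 86 less the opposing 34 gives net 52, < 53, so (h) does not meet the standard.
  Not every element is met, so the shareholder fails to carry Stage III.1.
The board prevails on this issue.
Per-issue: Issue I → shareholder; Issue II → board; Issue III → board. The shareholder must prevail on a majority of issues; overall, the board prevails.

board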